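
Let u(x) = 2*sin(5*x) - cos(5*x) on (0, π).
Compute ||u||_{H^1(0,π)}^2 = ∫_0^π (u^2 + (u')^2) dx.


||u||_{H^1(0,π)}^2 = 65*π

u'(x) = 5*sin(5*x) + 10*cos(5*x).
Expand u² and (u')² and integrate term by term on (0, π), using: for integers n ≥ 1, ∫_0^π sin²(nx) dx = ∫_0^π cos²(nx) dx = π/2; for n ≠ n', ∫_0^π sin(nx)sin(n'x) dx = ∫_0^π cos(nx)cos(n'x) dx = 0; and by product-to-sum, ∫_0^π sin(nx)cos(n'x) dx = ½∫_0^π [sin((n+n')x) + sin((n−n')x)] dx, which is 0 when n+n' is even and 2n/(n²−n'²) when n+n' is odd (it need not vanish on (0, π)).
  u² squared terms: (-1)²·∫cos(5x)² dx = 1·π/2 = π/2;  (2)²·∫sin(5x)² dx = 4·π/2 = 2*π.
  u² cross terms: 2·(-1)·(2)·∫cos(5x)·sin(5x) dx = -4·(0) = 0.
  So ∫_0^π u² dx = π/2 + 2*π + 0 = 5*π/2.
  (u')² squared terms: (5)²·∫sin(5x)² dx = 25·π/2 = 25*π/2;  (10)²·∫cos(5x)² dx = 100·π/2 = 50*π.
  (u')² cross terms: 2·(5)·(10)·∫sin(5x)·cos(5x) dx = 100·(0) = 0.
  So ∫_0^π (u')² dx = 25*π/2 + 50*π + 0 = 125*π/2.
||u||_{H^1}^2 = (5*π/2) + (125*π/2) = 65*π.


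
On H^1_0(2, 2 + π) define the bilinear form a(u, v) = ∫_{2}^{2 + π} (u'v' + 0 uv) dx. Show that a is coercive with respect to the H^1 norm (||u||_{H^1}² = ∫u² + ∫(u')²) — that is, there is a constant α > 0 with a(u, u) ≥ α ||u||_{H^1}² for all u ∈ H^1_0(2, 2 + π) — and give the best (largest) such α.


α = 1/2

Coercivity of a(·,·) on H^1_0(2, 2 + π) means a(u, u) ≥ α ||u||_{H^1}² for every u ∈ H^1_0.
The interval has length L = π, and Poincaré/coercivity depend only on L. Here a(u, u) = ∫(u')² + (0)·∫u².
Here c = 0, so a(u,u) = ∫(u')² alone. The condition a(u,u) ≥ α||u||_{H^1}² reads (1−α)∫(u')² ≥ (α−c)∫u². Any admissible α is ≤ 1 (rapidly oscillating u have ∫u²/∫(u')² → 0), and α = 1 would force 0 ≥ (1−c)∫u², impossible since c < 1; so 1−α > 0. By the sharp Poincaré inequality on H^1_0 of an interval of length L, ∫(u')² ≥ (π/L)²∫u² with equality for the first sine mode sin(π(x−x₀)/L) (x₀ the left endpoint), so the inequality holds for all u iff (1−α)(π/L)² ≥ α − c, i.e. α ≤ ((π/L)² + c)/((π/L)² + 1) = (1 + c(L/π)²)/(1 + (L/π)²). (Direct route, valid since c ≤ 0: Poincaré gives c∫u² ≥ c(L/π)²∫(u')², so a(u,u) ≥ (1 + c(L/π)²)∫(u')², while ||u||_{H^1}² ≤ (1 + (L/π)²)∫(u')²; dividing yields the same α.) With (π/L)² = 1 and c = 0, the largest admissible constant is α = ((π/L)² + c)/((π/L)² + 1).
Simplifying, α = 1/2.


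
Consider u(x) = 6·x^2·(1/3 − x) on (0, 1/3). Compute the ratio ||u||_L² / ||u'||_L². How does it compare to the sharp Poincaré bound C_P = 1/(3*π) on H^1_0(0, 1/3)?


||u||_L² / ||u'||_L² = sqrt(14)/42 < C_P = 1/(3*π).

u(x) = 6·x^2·(1/3 − x), so u'(x) = 2*x*(2 - 9*x).
u(x) = 6·x^2·(1/3 − x) vanishes at x = 0 and x = 1/3, so u ∈ H^1_0(0, 1/3). Differentiate via the product rule and integrate the resulting polynomials term by term.
  ∫_0^1/3 u² dx = ∫_0^1/3 (36*x^6 - 24*x^5 + 4*x^4) dx. Term by term:
    ∫_0^1/3 36*x^6 dx = 4/1701;  ∫_0^1/3 -24*x^5 dx = -4/729;  ∫_0^1/3 4*x^4 dx = 4/1215.
  Sum: 4/1701 − 4/729 + 4/1215 = 4/25515.
  ∫_0^1/3 (u')² dx = ∫_0^1/3 (324*x^4 - 144*x^3 + 16*x^2) dx. Term by term:
    ∫_0^1/3 324*x^4 dx = 4/15;  ∫_0^1/3 -144*x^3 dx = -4/9;  ∫_0^1/3 16*x^2 dx = 16/81.
  Sum: 4/15 − 4/9 + 16/81 = 8/405.
∫_0^1/3 u² dx = 4/25515, so ||u||_L² = 2*sqrt(35)/945.
∫_0^1/3 (u')² dx = 8/405, so ||u'||_L² = 2*sqrt(10)/45.
Ratio ||u||_L² / ||u'||_L² = sqrt(14)/42.
Sharp Poincaré constant on H^1_0(0, 1/3) is C_P = L/π = 1/(3*π), achieved by sin(3*π·x).
A polynomial bump cannot attain the sharp Poincaré constant (only the first sine eigenfunction does), so the ratio is strictly less than C_P, consistent with ||u||_L² ≤ C_P ||u'||_L².


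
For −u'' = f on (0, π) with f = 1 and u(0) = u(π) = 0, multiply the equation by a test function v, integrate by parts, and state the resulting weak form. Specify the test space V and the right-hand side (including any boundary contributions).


V = H^1_0(0, π) (so v(0) = v(π) = 0); weak form: ∫_0^π u'v' dx = ∫_0^π (1) v dx for all v ∈ V.

Multiply both sides by a test function v and integrate from 0 to π:
  ∫_0^π −u''(x) v(x) dx = ∫_0^π f(x) v(x) dx.
Integrate the LHS by parts once:
  ∫_0^π −u'' v dx = −[u'(x) v(x)]_0^π + ∫_0^π u'(x) v'(x) dx.
Thus ∫_0^π u'(x) v'(x) dx = ∫_0^π f(x) v(x) dx + [u'(x) v(x)]_0^π.
Choose V so that boundary terms are either known or forced to vanish.
u is Dirichlet: u(0) = u(π) = 0. Let V = H^1_0(0, π); then v(0) = v(π) = 0, and [u' v]_0^π = 0.
Weak formulation: find u (satisfying any essential BC) such that ∫_0^π u'(x) v'(x) dx = ∫_0^π f v dx for all v ∈ V.
Substituting f(x) = 1, the right-hand side is ∫_0^π (1) v dx.


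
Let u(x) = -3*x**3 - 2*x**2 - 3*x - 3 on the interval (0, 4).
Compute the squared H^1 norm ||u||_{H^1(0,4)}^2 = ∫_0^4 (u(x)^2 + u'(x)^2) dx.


||u||_{H^1}^2 = 6219032/105

The H^1 norm (squared) on an interval (0, L) is
  ||u||_{H^1}^2 = ∫_0^L u(x)^2 dx + ∫_0^L u'(x)^2 dx.
Compute u'(x) = -9*x**2 - 4*x - 3.
Then u(x)^2 = 9*x**6 + 12*x**5 + 22*x**4 + 30*x**3 + 21*x**2 + 18*x + 9 and u'(x)^2 = 81*x**4 + 72*x**3 + 70*x**2 + 24*x + 9.
Integrate each monomial from 0 to 4 using ∫_0^4 c·x^n dx = c·4^(n+1)/(n+1):
  ∫_0^4 u(x)^2 dx = ∫_0^4 (9*x^6 + 12*x^5 + 22*x^4 + 30*x^3 + 21*x^2 + 18*x + 9) dx. Term by term:
    ∫_0^4 9*x^6 dx = 147456/7;  ∫_0^4 12*x^5 dx = 8192;  ∫_0^4 22*x^4 dx = 22528/5;
    ∫_0^4 30*x^3 dx = 1920;  ∫_0^4 21*x^2 dx = 448;  ∫_0^4 18*x dx = 144;
    ∫_0^4 9 dx = 36.
  Sum: 147456/7 + 8192 + 22528/5 + 1920 + 448 + 144 + 36 = 1270876/35.
  ∫_0^4 u'(x)^2 dx = ∫_0^4 (81*x^4 + 72*x^3 + 70*x^2 + 24*x + 9) dx. Term by term:
    ∫_0^4 81*x^4 dx = 82944/5;  ∫_0^4 72*x^3 dx = 4608;  ∫_0^4 70*x^2 dx = 4480/3;
    ∫_0^4 24*x dx = 192;  ∫_0^4 9 dx = 36.
  Sum: 82944/5 + 4608 + 4480/3 + 192 + 36 = 343772/15.
Adding: ||u||_{H^1}^2 = 1270876/35 + 343772/15 = 6219032/105.


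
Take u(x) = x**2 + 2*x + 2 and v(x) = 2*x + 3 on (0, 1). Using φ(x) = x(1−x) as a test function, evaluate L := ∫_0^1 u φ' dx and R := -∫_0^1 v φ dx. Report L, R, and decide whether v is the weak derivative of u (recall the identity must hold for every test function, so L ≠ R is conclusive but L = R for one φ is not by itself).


LHS = -1/2, RHS = -2/3. No, v is not the weak derivative of u.

u(x) = x**2 + 2*x + 2, classical derivative u'(x) = 2*x + 2.
φ(x) = x(1−x), so φ'(x) = 1 - 2*x.
Note φ(0) = φ(1) = 0, so the boundary term u·φ vanishes.
LHS = ∫_0^1 u(x) φ'(x) dx = ∫_0^1 (-2*x^3 - 3*x^2 - 2*x + 2) dx. Term by term:
  ∫_0^1 -2*x^3 dx = -1/2;  ∫_0^1 -3*x^2 dx = -1;  ∫_0^1 -2*x dx = -1;
  ∫_0^1 2 dx = 2.
Sum: -1/2 − 1 − 1 + 2 = -1/2.
So LHS = -1/2.
∫_0^1 v(x) φ(x) dx = ∫_0^1 (-2*x^3 - x^2 + 3*x) dx. Term by term:
  ∫_0^1 -2*x^3 dx = -1/2;  ∫_0^1 -x^2 dx = -1/3;  ∫_0^1 3*x dx = 3/2.
Sum: -1/2 − 1/3 + 3/2 = 2/3.
So RHS = -∫_0^1 v(x) φ(x) dx = -2/3.
LHS − RHS = 1/6 ≠ 0, so the identity fails.
(For a valid weak derivative the identity must hold for EVERY test function, in particular this one. The failure shows v is NOT the weak derivative of u.)
Correct weak derivative would be u'(x) = 2*x + 2.


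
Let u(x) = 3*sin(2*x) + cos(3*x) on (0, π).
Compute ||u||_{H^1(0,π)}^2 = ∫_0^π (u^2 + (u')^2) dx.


||u||_{H^1(0,π)}^2 = -48 + 55*π/2

u'(x) = -3*sin(3*x) + 6*cos(2*x).
Expand u² and (u')² and integrate term by term on (0, π), using: for integers n ≥ 1, ∫_0^π sin²(nx) dx = ∫_0^π cos²(nx) dx = π/2; for n ≠ n', ∫_0^π sin(nx)sin(n'x) dx = ∫_0^π cos(nx)cos(n'x) dx = 0; and by product-to-sum, ∫_0^π sin(nx)cos(n'x) dx = ½∫_0^π [sin((n+n')x) + sin((n−n')x)] dx, which is 0 when n+n' is even and 2n/(n²−n'²) when n+n' is odd (it need not vanish on (0, π)).
  u² squared terms: (3)²·∫sin(2x)² dx = 9·π/2 = 9*π/2;  (1)²·∫cos(3x)² dx = 1·π/2 = π/2.
  u² cross terms: 2·(3)·(1)·∫sin(2x)·cos(3x) dx = 6·(-4/5) = -24/5.
  So ∫_0^π u² dx = 9*π/2 + π/2 − 24/5 = -24/5 + 5*π.
  (u')² squared terms: (-3)²·∫sin(3x)² dx = 9·π/2 = 9*π/2;  (6)²·∫cos(2x)² dx = 36·π/2 = 18*π.
  (u')² cross terms: 2·(-3)·(6)·∫sin(3x)·cos(2x) dx = -36·(6/5) = -216/5.
  So ∫_0^π (u')² dx = 9*π/2 + 18*π − 216/5 = -216/5 + 45*π/2.
||u||_{H^1}^2 = (-24/5 + 5*π) + (-216/5 + 45*π/2) = -48 + 55*π/2.


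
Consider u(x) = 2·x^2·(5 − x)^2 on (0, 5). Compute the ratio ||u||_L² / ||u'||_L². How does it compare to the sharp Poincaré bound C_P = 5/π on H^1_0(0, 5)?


||u||_L² / ||u'||_L² = 5*sqrt(3)/6 < C_P = 5/π.

u(x) = 2·x^2·(5 − x)^2, so u'(x) = 4*x*(x - 5)*(2*x - 5).
u(x) = 2·x^2·(5 − x)^2 vanishes at x = 0 and x = 5, so u ∈ H^1_0(0, 5). Differentiate via the product rule and integrate the resulting polynomials term by term.
  ∫_0^5 u² dx = ∫_0^5 (4*x^8 - 80*x^7 + 600*x^6 - 2000*x^5 + 2500*x^4) dx. Term by term:
    ∫_0^5 4*x^8 dx = 7812500/9;  ∫_0^5 -80*x^7 dx = -3906250;  ∫_0^5 600*x^6 dx = 46875000/7;
    ∫_0^5 -2000*x^5 dx = -15625000/3;  ∫_0^5 2500*x^4 dx = 1562500.
  Sum: 7812500/9 − 3906250 + 46875000/7 − 15625000/3 + 1562500 = 781250/63.
  ∫_0^5 (u')² dx = ∫_0^5 (64*x^6 - 960*x^5 + 5200*x^4 - 12000*x^3 + 10000*x^2) dx. Term by term:
    ∫_0^5 64*x^6 dx = 5000000/7;  ∫_0^5 -960*x^5 dx = -2500000;  ∫_0^5 5200*x^4 dx = 3250000;
    ∫_0^5 -12000*x^3 dx = -1875000;  ∫_0^5 10000*x^2 dx = 1250000/3.
  Sum: 5000000/7 − 2500000 + 3250000 − 1875000 + 1250000/3 = 125000/21.
∫_0^5 u² dx = 781250/63, so ||u||_L² = 625*sqrt(14)/21.
∫_0^5 (u')² dx = 125000/21, so ||u'||_L² = 250*sqrt(42)/21.
Ratio ||u||_L² / ||u'||_L² = 5*sqrt(3)/6.
Sharp Poincaré constant on H^1_0(0, 5) is C_P = L/π = 5/π, achieved by sin(π/5·x).
A polynomial bump cannot attain the sharp Poincaré constant (only the first sine eigenfunction does), so the ratio is strictly less than C_P, consistent with ||u||_L² ≤ C_P ||u'||_L².


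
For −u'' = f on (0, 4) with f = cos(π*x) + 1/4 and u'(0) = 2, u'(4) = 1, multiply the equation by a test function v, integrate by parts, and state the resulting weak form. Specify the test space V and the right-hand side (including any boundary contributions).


V = H^1(0, 4) (v unrestricted at boundary; u is determined up to an additive constant); weak form: ∫_0^4 u'v' dx = ∫_0^4 (cos(π*x) + 1/4) v dx + v(4) − 2·v(0) for all v ∈ V.

Multiply both sides by a test function v and integrate from 0 to 4:
  ∫_0^4 −u''(x) v(x) dx = ∫_0^4 f(x) v(x) dx.
Integrate the LHS by parts once:
  ∫_0^4 −u'' v dx = −[u'(x) v(x)]_0^4 + ∫_0^4 u'(x) v'(x) dx.
Thus ∫_0^4 u'(x) v'(x) dx = ∫_0^4 f(x) v(x) dx + [u'(x) v(x)]_0^4.
Choose V so that boundary terms are either known or forced to vanish.
u has inhomogeneous Neumann u'(0) = 2, u'(4) = 1. [u' v]_0^4 = (1)·v(4) − (2)·v(0) = v(4) − 2·v(0). Take V = H^1(0, 4); boundary term becomes part of RHS.
Weak formulation: find u (satisfying any essential BC) such that ∫_0^4 u'(x) v'(x) dx = ∫_0^4 f v dx + v(4) − 2·v(0) for all v ∈ V (Neumann data are natural BCs: they enter the RHS as boundary terms).
Substituting f(x) = cos(π*x) + 1/4, the right-hand side is ∫_0^4 (cos(π*x) + 1/4) v dx + v(4) − 2·v(0).
Compatibility check (pure Neumann): taking v ≡ 1 ∈ V gives 0 = ∫_0^4 f dx + (1) − (2), i.e. ∫_0^4 f dx must equal u'(0) − u'(4) = 1. Indeed ∫_0^4 (cos(π*x) + 1/4) dx = 1, so the data are compatible. The solution is then unique only up to an additive constant (fix it e.g. by requiring ∫_0^4 u dx = 0).


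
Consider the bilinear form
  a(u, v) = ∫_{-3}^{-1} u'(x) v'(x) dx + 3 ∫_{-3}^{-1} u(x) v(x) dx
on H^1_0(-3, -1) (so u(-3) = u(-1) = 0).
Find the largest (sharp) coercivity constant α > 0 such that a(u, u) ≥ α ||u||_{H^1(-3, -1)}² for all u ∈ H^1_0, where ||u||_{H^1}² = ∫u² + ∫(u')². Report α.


α = 1

Coercivity of a(·,·) on H^1_0(-3, -1) means a(u, u) ≥ α ||u||_{H^1}² for every u ∈ H^1_0.
The interval has length L = 2, and Poincaré/coercivity depend only on L. Here a(u, u) = ∫(u')² + (3)·∫u².
Here c = 3 ≥ 1, so a(u,u) = ∫(u')² + c∫u² ≥ ∫(u')² + ∫u² = ||u||_{H^1}², i.e. α = 1 works. No larger α is possible: a(u,u) ≥ α||u||_{H^1}² means (1−α)∫(u')² ≥ (α−c)∫u², and for the modes u_n = sin(nπ(x−x₀)/L) (x₀ the left endpoint) one has ∫u_n²/∫(u_n')² = (L/(nπ))² → 0, so a(u_n,u_n)/||u_n||_{H^1}² → 1. Hence the optimal constant is α = 1.
Therefore α = 1.


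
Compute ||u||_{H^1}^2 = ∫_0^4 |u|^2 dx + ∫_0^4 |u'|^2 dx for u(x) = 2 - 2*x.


||u||_{H^1}^2 = 160/3

The H^1 norm (squared) on an interval (0, L) is
  ||u||_{H^1}^2 = ∫_0^L u(x)^2 dx + ∫_0^L u'(x)^2 dx.
Compute u'(x) = -2.
Then u(x)^2 = 4*x**2 - 8*x + 4 and u'(x)^2 = 4.
Integrate each monomial from 0 to 4 using ∫_0^4 c·x^n dx = c·4^(n+1)/(n+1):
  ∫_0^4 u(x)^2 dx = ∫_0^4 (4*x^2 - 8*x + 4) dx. Term by term:
    ∫_0^4 4*x^2 dx = 256/3;  ∫_0^4 -8*x dx = -64;  ∫_0^4 4 dx = 16.
  Sum: 256/3 − 64 + 16 = 112/3.
  ∫_0^4 u'(x)^2 dx = ∫_0^4 (4) dx. Term by term:
    ∫_0^4 4 dx = 16.
Adding: ||u||_{H^1}^2 = 112/3 + 16 = 160/3.


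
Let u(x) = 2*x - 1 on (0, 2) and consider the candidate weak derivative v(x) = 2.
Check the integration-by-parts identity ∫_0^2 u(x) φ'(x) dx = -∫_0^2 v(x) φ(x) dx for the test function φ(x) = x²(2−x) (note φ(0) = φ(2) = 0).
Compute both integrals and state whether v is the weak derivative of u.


LHS = -8/3, RHS = -8/3. Yes, v = u' weakly.

u(x) = 2*x - 1, classical derivative u'(x) = 2.
φ(x) = x²(2−x), so φ'(x) = x*(4 - 3*x).
Note φ(0) = φ(2) = 0, so the boundary term u·φ vanishes.
LHS = ∫_0^2 u(x) φ'(x) dx = ∫_0^2 (-6*x^3 + 11*x^2 - 4*x) dx. Term by term:
  ∫_0^2 -6*x^3 dx = -24;  ∫_0^2 11*x^2 dx = 88/3;  ∫_0^2 -4*x dx = -8.
Sum: -24 + 88/3 − 8 = -8/3.
So LHS = -8/3.
∫_0^2 v(x) φ(x) dx = ∫_0^2 (-2*x^3 + 4*x^2) dx. Term by term:
  ∫_0^2 -2*x^3 dx = -8;  ∫_0^2 4*x^2 dx = 32/3.
Sum: -8 + 32/3 = 8/3.
So RHS = -∫_0^2 v(x) φ(x) dx = -8/3.
LHS = RHS, so the identity holds for this test φ.
Moreover u is smooth here and v(x) = u'(x) = 2 pointwise, so the identity holds for every test function. Hence v is the weak derivative of u.


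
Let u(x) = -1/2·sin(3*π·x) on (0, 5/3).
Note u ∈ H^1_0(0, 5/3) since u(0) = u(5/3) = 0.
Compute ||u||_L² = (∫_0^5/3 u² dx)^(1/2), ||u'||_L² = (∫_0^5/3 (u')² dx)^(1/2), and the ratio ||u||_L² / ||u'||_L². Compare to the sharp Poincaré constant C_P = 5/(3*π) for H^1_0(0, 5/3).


||u||_L² / ||u'||_L² = 1/(3*π) < C_P = 5/(3*π).

u(x) = -1/2·sin(3*π·x), so u'(x) = -3*π*cos(3*π*x)/2.
Writing u(x) = A·sin(kπx/L) with A = -1/2 and k = 5, use ∫_0^L sin²(kπx/L) dx = L/2 and ∫_0^L cos²(kπx/L) dx = L/2.
u² = 1/4·sin²(3*π·x) and (u')² = 9*π^2/4·cos²(3*π·x), and each of sin², cos² integrates to L/2 = 5/6 over (0, 5/3).
∫_0^5/3 u² dx = 5/24, so ||u||_L² = sqrt(30)/12.
∫_0^5/3 (u')² dx = 15*π^2/8, so ||u'||_L² = sqrt(30)*π/4.
Ratio ||u||_L² / ||u'||_L² = 1/(3*π).
Sharp Poincaré constant on H^1_0(0, 5/3) is C_P = L/π = 5/(3*π), achieved by sin(3*π/5·x).
This is the k = 5 harmonic; the ratio L/(kπ) is strictly less than C_P = L/π, consistent with the sharp inequality ||u||_L² ≤ C_P ||u'||_L².


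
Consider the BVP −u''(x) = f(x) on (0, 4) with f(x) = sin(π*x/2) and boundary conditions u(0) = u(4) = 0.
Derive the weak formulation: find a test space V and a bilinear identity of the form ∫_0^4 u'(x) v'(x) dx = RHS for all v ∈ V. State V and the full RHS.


V = H^1_0(0, 4) (so v(0) = v(4) = 0); weak form: ∫_0^4 u'v' dx = ∫_0^4 (sin(π*x/2)) v dx for all v ∈ V.

Multiply both sides by a test function v and integrate from 0 to 4:
  ∫_0^4 −u''(x) v(x) dx = ∫_0^4 f(x) v(x) dx.
Integrate the LHS by parts once:
  ∫_0^4 −u'' v dx = −[u'(x) v(x)]_0^4 + ∫_0^4 u'(x) v'(x) dx.
Thus ∫_0^4 u'(x) v'(x) dx = ∫_0^4 f(x) v(x) dx + [u'(x) v(x)]_0^4.
Choose V so that boundary terms are either known or forced to vanish.
u is Dirichlet: u(0) = u(4) = 0. Let V = H^1_0(0, 4); then v(0) = v(4) = 0, and [u' v]_0^4 = 0.
Weak formulation: find u (satisfying any essential BC) such that ∫_0^4 u'(x) v'(x) dx = ∫_0^4 f v dx for all v ∈ V.
Substituting f(x) = sin(π*x/2), the right-hand side is ∫_0^4 (sin(π*x/2)) v dx.


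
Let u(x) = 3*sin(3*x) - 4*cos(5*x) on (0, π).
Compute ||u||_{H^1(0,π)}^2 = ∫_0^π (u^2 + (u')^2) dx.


||u||_{H^1(0,π)}^2 = 253*π

u'(x) = 20*sin(5*x) + 9*cos(3*x).
Expand u² and (u')² and integrate term by term on (0, π), using: for integers n ≥ 1, ∫_0^π sin²(nx) dx = ∫_0^π cos²(nx) dx = π/2; for n ≠ n', ∫_0^π sin(nx)sin(n'x) dx = ∫_0^π cos(nx)cos(n'x) dx = 0; and by product-to-sum, ∫_0^π sin(nx)cos(n'x) dx = ½∫_0^π [sin((n+n')x) + sin((n−n')x)] dx, which is 0 when n+n' is even and 2n/(n²−n'²) when n+n' is odd (it need not vanish on (0, π)).
  u² squared terms: (-4)²·∫cos(5x)² dx = 16·π/2 = 8*π;  (3)²·∫sin(3x)² dx = 9·π/2 = 9*π/2.
  u² cross terms: 2·(-4)·(3)·∫cos(5x)·sin(3x) dx = -24·(0) = 0.
  So ∫_0^π u² dx = 8*π + 9*π/2 + 0 = 25*π/2.
  (u')² squared terms: (9)²·∫cos(3x)² dx = 81·π/2 = 81*π/2;  (20)²·∫sin(5x)² dx = 400·π/2 = 200*π.
  (u')² cross terms: 2·(9)·(20)·∫cos(3x)·sin(5x) dx = 360·(0) = 0.
  So ∫_0^π (u')² dx = 81*π/2 + 200*π + 0 = 481*π/2.
||u||_{H^1}^2 = (25*π/2) + (481*π/2) = 253*π.


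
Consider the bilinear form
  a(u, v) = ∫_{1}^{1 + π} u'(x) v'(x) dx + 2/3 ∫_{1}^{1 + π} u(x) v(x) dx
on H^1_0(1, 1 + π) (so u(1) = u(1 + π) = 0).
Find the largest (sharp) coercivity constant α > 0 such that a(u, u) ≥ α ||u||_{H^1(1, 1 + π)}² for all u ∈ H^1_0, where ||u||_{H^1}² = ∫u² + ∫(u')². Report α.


α = 5/6

Coercivity of a(·,·) on H^1_0(1, 1 + π) means a(u, u) ≥ α ||u||_{H^1}² for every u ∈ H^1_0.
The interval has length L = π, and Poincaré/coercivity depend only on L. Here a(u, u) = ∫(u')² + (2/3)·∫u².
Here 0 < c = 2/3 < 1. The condition a(u,u) ≥ α||u||_{H^1}² reads (1−α)∫(u')² ≥ (α−c)∫u². Any admissible α is ≤ 1 (rapidly oscillating u have ∫u²/∫(u')² → 0), and α = 1 would force 0 ≥ (1−c)∫u², impossible since c < 1; so 1−α > 0. By the sharp Poincaré inequality on H^1_0 of an interval of length L, ∫(u')² ≥ (π/L)²∫u² with equality for the first sine mode sin(π(x−x₀)/L) (x₀ the left endpoint), so the inequality holds for all u iff (1−α)(π/L)² ≥ α − c, i.e. α ≤ ((π/L)² + c)/((π/L)² + 1) = (1 + c(L/π)²)/(1 + (L/π)²). With (π/L)² = 1 and c = 2/3, the largest admissible constant is α = ((π/L)² + c)/((π/L)² + 1).
Simplifying, α = 5/6.


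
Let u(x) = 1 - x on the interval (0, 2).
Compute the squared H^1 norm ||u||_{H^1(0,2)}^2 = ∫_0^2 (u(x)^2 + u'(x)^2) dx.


||u||_{H^1}^2 = 8/3

The H^1 norm (squared) on an interval (0, L) is
  ||u||_{H^1}^2 = ∫_0^L u(x)^2 dx + ∫_0^L u'(x)^2 dx.
Compute u'(x) = -1.
Then u(x)^2 = x**2 - 2*x + 1 and u'(x)^2 = 1.
Integrate each monomial from 0 to 2 using ∫_0^2 c·x^n dx = c·2^(n+1)/(n+1):
  ∫_0^2 u(x)^2 dx = ∫_0^2 (x^2 - 2*x + 1) dx. Term by term:
    ∫_0^2 x^2 dx = 8/3;  ∫_0^2 -2*x dx = -4;  ∫_0^2 1 dx = 2.
  Sum: 8/3 − 4 + 2 = 2/3.
  ∫_0^2 u'(x)^2 dx = ∫_0^2 (1) dx. Term by term:
    ∫_0^2 1 dx = 2.
Adding: ||u||_{H^1}^2 = 2/3 + 2 = 8/3.


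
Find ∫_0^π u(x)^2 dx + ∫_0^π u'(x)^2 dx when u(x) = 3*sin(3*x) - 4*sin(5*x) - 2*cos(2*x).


||u||_{H^1(0,π)}^2 = -712/21 + 263*π

u'(x) = 4*sin(2*x) + 9*cos(3*x) - 20*cos(5*x).
Expand u² and (u')² and integrate term by term on (0, π), using: for integers n ≥ 1, ∫_0^π sin²(nx) dx = ∫_0^π cos²(nx) dx = π/2; for n ≠ n', ∫_0^π sin(nx)sin(n'x) dx = ∫_0^π cos(nx)cos(n'x) dx = 0; and by product-to-sum, ∫_0^π sin(nx)cos(n'x) dx = ½∫_0^π [sin((n+n')x) + sin((n−n')x)] dx, which is 0 when n+n' is even and 2n/(n²−n'²) when n+n' is odd (it need not vanish on (0, π)).
  u² squared terms: (-4)²·∫sin(5x)² dx = 16·π/2 = 8*π;  (-2)²·∫cos(2x)² dx = 4·π/2 = 2*π;  (3)²·∫sin(3x)² dx = 9·π/2 = 9*π/2.
  u² cross terms: 2·(-4)·(-2)·∫sin(5x)·cos(2x) dx = 16·(10/21) = 160/21;  2·(-4)·(3)·∫sin(5x)·sin(3x) dx = -24·(0) = 0;  2·(-2)·(3)·∫cos(2x)·sin(3x) dx = -12·(6/5) = -72/5.
  So ∫_0^π u² dx = 8*π + 2*π + 9*π/2 + 160/21 + 0 − 72/5 = -712/105 + 29*π/2.
  (u')² squared terms: (-20)²·∫cos(5x)² dx = 400·π/2 = 200*π;  (4)²·∫sin(2x)² dx = 16·π/2 = 8*π;  (9)²·∫cos(3x)² dx = 81·π/2 = 81*π/2.
  (u')² cross terms: 2·(-20)·(4)·∫cos(5x)·sin(2x) dx = -160·(-4/21) = 640/21;  2·(-20)·(9)·∫cos(5x)·cos(3x) dx = -360·(0) = 0;  2·(4)·(9)·∫sin(2x)·cos(3x) dx = 72·(-4/5) = -288/5.
  So ∫_0^π (u')² dx = 200*π + 8*π + 81*π/2 + 640/21 + 0 − 288/5 = -2848/105 + 497*π/2.
||u||_{H^1}^2 = (-712/105 + 29*π/2) + (-2848/105 + 497*π/2) = -712/21 + 263*π.


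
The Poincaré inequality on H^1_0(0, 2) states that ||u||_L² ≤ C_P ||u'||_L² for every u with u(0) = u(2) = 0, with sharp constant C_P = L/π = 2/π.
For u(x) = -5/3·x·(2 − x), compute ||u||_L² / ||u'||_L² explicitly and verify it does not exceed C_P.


||u||_L² / ||u'||_L² = sqrt(10)/5 < C_P = 2/π.

u(x) = -5/3·x·(2 − x), so u'(x) = 10*x/3 - 10/3.
u(x) = -5/3·x·(2 − x) vanishes at x = 0 and x = 2, so u ∈ H^1_0(0, 2). Differentiate via the product rule and integrate the resulting polynomials term by term.
  ∫_0^2 u² dx = ∫_0^2 (25*x^4/9 - 100*x^3/9 + 100*x^2/9) dx. Term by term:
    ∫_0^2 25*x^4/9 dx = 160/9;  ∫_0^2 -100*x^3/9 dx = -400/9;  ∫_0^2 100*x^2/9 dx = 800/27.
  Sum: 160/9 − 400/9 + 800/27 = 80/27.
  ∫_0^2 (u')² dx = ∫_0^2 (100*x^2/9 - 200*x/9 + 100/9) dx. Term by term:
    ∫_0^2 100*x^2/9 dx = 800/27;  ∫_0^2 -200*x/9 dx = -400/9;  ∫_0^2 100/9 dx = 200/9.
  Sum: 800/27 − 400/9 + 200/9 = 200/27.
∫_0^2 u² dx = 80/27, so ||u||_L² = 4*sqrt(15)/9.
∫_0^2 (u')² dx = 200/27, so ||u'||_L² = 10*sqrt(6)/9.
Ratio ||u||_L² / ||u'||_L² = sqrt(10)/5.
Sharp Poincaré constant on H^1_0(0, 2) is C_P = L/π = 2/π, achieved by sin(π/2·x).
A polynomial bump cannot attain the sharp Poincaré constant (only the first sine eigenfunction does), so the ratio is strictly less than C_P, consistent with ||u||_L² ≤ C_P ||u'||_L².


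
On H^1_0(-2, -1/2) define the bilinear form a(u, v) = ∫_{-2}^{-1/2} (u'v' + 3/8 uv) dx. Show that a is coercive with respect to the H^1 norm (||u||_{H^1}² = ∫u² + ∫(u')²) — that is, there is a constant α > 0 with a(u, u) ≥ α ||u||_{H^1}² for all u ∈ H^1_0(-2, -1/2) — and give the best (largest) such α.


α = (27 + 32*π^2)/(8*(9 + 4*π^2))

Coercivity of a(·,·) on H^1_0(-2, -1/2) means a(u, u) ≥ α ||u||_{H^1}² for every u ∈ H^1_0.
The interval has length L = 3/2, and Poincaré/coercivity depend only on L. Here a(u, u) = ∫(u')² + (3/8)·∫u².
Here 0 < c = 3/8 < 1. The condition a(u,u) ≥ α||u||_{H^1}² reads (1−α)∫(u')² ≥ (α−c)∫u². Any admissible α is ≤ 1 (rapidly oscillating u have ∫u²/∫(u')² → 0), and α = 1 would force 0 ≥ (1−c)∫u², impossible since c < 1; so 1−α > 0. By the sharp Poincaré inequality on H^1_0 of an interval of length L, ∫(u')² ≥ (π/L)²∫u² with equality for the first sine mode sin(π(x−x₀)/L) (x₀ the left endpoint), so the inequality holds for all u iff (1−α)(π/L)² ≥ α − c, i.e. α ≤ ((π/L)² + c)/((π/L)² + 1) = (1 + c(L/π)²)/(1 + (L/π)²). With (π/L)² = 4*π^2/9 and c = 3/8, the largest admissible constant is α = ((π/L)² + c)/((π/L)² + 1).
Simplifying, α = (27 + 32*π^2)/(8*(9 + 4*π^2)).


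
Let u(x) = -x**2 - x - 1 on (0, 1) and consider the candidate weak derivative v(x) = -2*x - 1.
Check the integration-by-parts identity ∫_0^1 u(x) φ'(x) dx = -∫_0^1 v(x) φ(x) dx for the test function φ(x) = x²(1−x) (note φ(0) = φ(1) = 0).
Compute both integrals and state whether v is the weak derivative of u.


LHS = 11/60, RHS = 11/60. Yes, v = u' weakly.

u(x) = -x**2 - x - 1, classical derivative u'(x) = -2*x - 1.
φ(x) = x²(1−x), so φ'(x) = x*(2 - 3*x).
Note φ(0) = φ(1) = 0, so the boundary term u·φ vanishes.
LHS = ∫_0^1 u(x) φ'(x) dx = ∫_0^1 (3*x^4 + x^3 + x^2 - 2*x) dx. Term by term:
  ∫_0^1 3*x^4 dx = 3/5;  ∫_0^1 x^3 dx = 1/4;  ∫_0^1 x^2 dx = 1/3;
  ∫_0^1 -2*x dx = -1.
Sum: 3/5 + 1/4 + 1/3 − 1 = 11/60.
So LHS = 11/60.
∫_0^1 v(x) φ(x) dx = ∫_0^1 (2*x^4 - x^3 - x^2) dx. Term by term:
  ∫_0^1 2*x^4 dx = 2/5;  ∫_0^1 -x^3 dx = -1/4;  ∫_0^1 -x^2 dx = -1/3.
Sum: 2/5 − 1/4 − 1/3 = -11/60.
So RHS = -∫_0^1 v(x) φ(x) dx = 11/60.
LHS = RHS, so the identity holds for this test φ.
Moreover u is smooth here and v(x) = u'(x) = -2*x - 1 pointwise, so the identity holds for every test function. Hence v is the weak derivative of u.


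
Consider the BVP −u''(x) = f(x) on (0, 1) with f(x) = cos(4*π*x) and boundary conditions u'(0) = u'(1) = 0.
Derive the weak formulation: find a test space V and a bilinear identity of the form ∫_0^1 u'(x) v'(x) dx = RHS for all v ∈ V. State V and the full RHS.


V = H^1(0, 1) (no boundary constraint on v; u is determined up to an additive constant); weak form: ∫_0^1 u'v' dx = ∫_0^1 (cos(4*π*x)) v dx for all v ∈ V.

Multiply both sides by a test function v and integrate from 0 to 1:
  ∫_0^1 −u''(x) v(x) dx = ∫_0^1 f(x) v(x) dx.
Integrate the LHS by parts once:
  ∫_0^1 −u'' v dx = −[u'(x) v(x)]_0^1 + ∫_0^1 u'(x) v'(x) dx.
Thus ∫_0^1 u'(x) v'(x) dx = ∫_0^1 f(x) v(x) dx + [u'(x) v(x)]_0^1.
Choose V so that boundary terms are either known or forced to vanish.
u has homogeneous Neumann: u'(0) = u'(1) = 0. So [u' v]_0^1 = 0·v(1) − 0·v(0) = 0 for any v; take V = H^1(0, 1).
Weak formulation: find u (satisfying any essential BC) such that ∫_0^1 u'(x) v'(x) dx = ∫_0^1 f v dx for all v ∈ V (homogeneous Neumann, so boundary terms vanish).
Substituting f(x) = cos(4*π*x), the right-hand side is ∫_0^1 (cos(4*π*x)) v dx.
Compatibility check (pure Neumann): taking v ≡ 1 ∈ V gives 0 = ∫_0^1 f dx + (0) − (0), i.e. ∫_0^1 f dx must equal u'(0) − u'(1) = 0. Indeed ∫_0^1 (cos(4*π*x)) dx = 0, so the data are compatible. The solution is then unique only up to an additive constant (fix it e.g. by requiring ∫_0^1 u dx = 0).


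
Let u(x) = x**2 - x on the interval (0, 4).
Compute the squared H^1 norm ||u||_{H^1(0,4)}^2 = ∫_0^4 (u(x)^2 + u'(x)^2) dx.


||u||_{H^1}^2 = 2332/15

The H^1 norm (squared) on an interval (0, L) is
  ||u||_{H^1}^2 = ∫_0^L u(x)^2 dx + ∫_0^L u'(x)^2 dx.
Compute u'(x) = 2*x - 1.
Then u(x)^2 = x**4 - 2*x**3 + x**2 and u'(x)^2 = 4*x**2 - 4*x + 1.
Integrate each monomial from 0 to 4 using ∫_0^4 c·x^n dx = c·4^(n+1)/(n+1):
  ∫_0^4 u(x)^2 dx = ∫_0^4 (x^4 - 2*x^3 + x^2) dx. Term by term:
    ∫_0^4 x^4 dx = 1024/5;  ∫_0^4 -2*x^3 dx = -128;  ∫_0^4 x^2 dx = 64/3.
  Sum: 1024/5 − 128 + 64/3 = 1472/15.
  ∫_0^4 u'(x)^2 dx = ∫_0^4 (4*x^2 - 4*x + 1) dx. Term by term:
    ∫_0^4 4*x^2 dx = 256/3;  ∫_0^4 -4*x dx = -32;  ∫_0^4 1 dx = 4.
  Sum: 256/3 − 32 + 4 = 172/3.
Adding: ||u||_{H^1}^2 = 1472/15 + 172/3 = 2332/15.


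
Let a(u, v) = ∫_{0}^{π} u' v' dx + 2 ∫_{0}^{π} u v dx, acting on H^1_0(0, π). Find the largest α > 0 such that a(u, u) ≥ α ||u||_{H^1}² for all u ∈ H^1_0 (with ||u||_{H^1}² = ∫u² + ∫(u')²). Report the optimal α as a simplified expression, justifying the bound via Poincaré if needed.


α = 1

Coercivity of a(·,·) on H^1_0(0, π) means a(u, u) ≥ α ||u||_{H^1}² for every u ∈ H^1_0.
The interval has length L = π, and Poincaré/coercivity depend only on L. Here a(u, u) = ∫(u')² + (2)·∫u².
Here c = 2 ≥ 1, so a(u,u) = ∫(u')² + c∫u² ≥ ∫(u')² + ∫u² = ||u||_{H^1}², i.e. α = 1 works. No larger α is possible: a(u,u) ≥ α||u||_{H^1}² means (1−α)∫(u')² ≥ (α−c)∫u², and for the modes u_n = sin(nπ(x−x₀)/L) (x₀ the left endpoint) one has ∫u_n²/∫(u_n')² = (L/(nπ))² → 0, so a(u_n,u_n)/||u_n||_{H^1}² → 1. Hence the optimal constant is α = 1.
Therefore α = 1.


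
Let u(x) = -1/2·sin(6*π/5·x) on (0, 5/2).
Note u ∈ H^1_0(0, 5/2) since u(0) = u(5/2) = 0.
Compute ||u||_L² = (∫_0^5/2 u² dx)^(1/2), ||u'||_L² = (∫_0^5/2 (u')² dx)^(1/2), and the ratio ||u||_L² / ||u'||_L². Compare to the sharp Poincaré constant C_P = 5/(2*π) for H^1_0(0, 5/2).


||u||_L² / ||u'||_L² = 5/(6*π) < C_P = 5/(2*π).

u(x) = -1/2·sin(6*π/5·x), so u'(x) = -3*π*cos(6*π*x/5)/5.
Writing u(x) = A·sin(kπx/L) with A = -1/2 and k = 3, use ∫_0^L sin²(kπx/L) dx = L/2 and ∫_0^L cos²(kπx/L) dx = L/2.
u² = 1/4·sin²(6*π/5·x) and (u')² = 9*π^2/25·cos²(6*π/5·x), and each of sin², cos² integrates to L/2 = 5/4 over (0, 5/2).
∫_0^5/2 u² dx = 5/16, so ||u||_L² = sqrt(5)/4.
∫_0^5/2 (u')² dx = 9*π^2/20, so ||u'||_L² = 3*sqrt(5)*π/10.
Ratio ||u||_L² / ||u'||_L² = 5/(6*π).
Sharp Poincaré constant on H^1_0(0, 5/2) is C_P = L/π = 5/(2*π), achieved by sin(2*π/5·x).
This is the k = 3 harmonic; the ratio L/(kπ) is strictly less than C_P = L/π, consistent with the sharp inequality ||u||_L² ≤ C_P ||u'||_L².


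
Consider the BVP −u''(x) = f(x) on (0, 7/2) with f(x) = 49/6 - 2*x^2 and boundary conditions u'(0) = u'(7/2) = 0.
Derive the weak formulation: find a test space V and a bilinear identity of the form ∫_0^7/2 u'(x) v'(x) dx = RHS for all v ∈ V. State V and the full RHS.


V = H^1(0, 7/2) (no boundary constraint on v; u is determined up to an additive constant); weak form: ∫_0^7/2 u'v' dx = ∫_0^7/2 (49/6 - 2*x^2) v dx for all v ∈ V.

Multiply both sides by a test function v and integrate from 0 to 7/2:
  ∫_0^7/2 −u''(x) v(x) dx = ∫_0^7/2 f(x) v(x) dx.
Integrate the LHS by parts once:
  ∫_0^7/2 −u'' v dx = −[u'(x) v(x)]_0^7/2 + ∫_0^7/2 u'(x) v'(x) dx.
Thus ∫_0^7/2 u'(x) v'(x) dx = ∫_0^7/2 f(x) v(x) dx + [u'(x) v(x)]_0^7/2.
Choose V so that boundary terms are either known or forced to vanish.
u has homogeneous Neumann: u'(0) = u'(7/2) = 0. So [u' v]_0^7/2 = 0·v(7/2) − 0·v(0) = 0 for any v; take V = H^1(0, 7/2).
Weak formulation: find u (satisfying any essential BC) such that ∫_0^7/2 u'(x) v'(x) dx = ∫_0^7/2 f v dx for all v ∈ V (homogeneous Neumann, so boundary terms vanish).
Substituting f(x) = 49/6 - 2*x^2, the right-hand side is ∫_0^7/2 (49/6 - 2*x^2) v dx.
Compatibility check (pure Neumann): taking v ≡ 1 ∈ V gives 0 = ∫_0^7/2 f dx + (0) − (0), i.e. ∫_0^7/2 f dx must equal u'(0) − u'(7/2) = 0. Indeed ∫_0^7/2 (49/6 - 2*x^2) dx = 0, so the data are compatible. The solution is then unique only up to an additive constant (fix it e.g. by requiring ∫_0^7/2 u dx = 0).


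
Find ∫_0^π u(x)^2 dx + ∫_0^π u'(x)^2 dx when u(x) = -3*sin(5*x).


||u||_{H^1(0,π)}^2 = 117*π

u'(x) = -15*cos(5*x).
Expand u² and (u')² and integrate term by term on (0, π), using: for integers n ≥ 1, ∫_0^π sin²(nx) dx = ∫_0^π cos²(nx) dx = π/2; for n ≠ n', ∫_0^π sin(nx)sin(n'x) dx = ∫_0^π cos(nx)cos(n'x) dx = 0; and by product-to-sum, ∫_0^π sin(nx)cos(n'x) dx = ½∫_0^π [sin((n+n')x) + sin((n−n')x)] dx, which is 0 when n+n' is even and 2n/(n²−n'²) when n+n' is odd (it need not vanish on (0, π)).
  u² squared terms: (-3)²·∫sin(5x)² dx = 9·π/2 = 9*π/2.
  So ∫_0^π u² dx = 9*π/2.
  (u')² squared terms: (-15)²·∫cos(5x)² dx = 225·π/2 = 225*π/2.
  So ∫_0^π (u')² dx = 225*π/2.
||u||_{H^1}^2 = (9*π/2) + (225*π/2) = 117*π.


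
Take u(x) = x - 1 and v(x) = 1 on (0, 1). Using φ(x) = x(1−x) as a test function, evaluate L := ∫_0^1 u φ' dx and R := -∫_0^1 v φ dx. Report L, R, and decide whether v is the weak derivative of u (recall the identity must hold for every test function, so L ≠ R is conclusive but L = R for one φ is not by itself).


LHS = -1/6, RHS = -1/6. Yes, v = u' weakly.

u(x) = x - 1, classical derivative u'(x) = 1.
φ(x) = x(1−x), so φ'(x) = 1 - 2*x.
Note φ(0) = φ(1) = 0, so the boundary term u·φ vanishes.
LHS = ∫_0^1 u(x) φ'(x) dx = ∫_0^1 (-2*x^2 + 3*x - 1) dx. Term by term:
  ∫_0^1 -2*x^2 dx = -2/3;  ∫_0^1 3*x dx = 3/2;  ∫_0^1 -1 dx = -1.
Sum: -2/3 + 3/2 − 1 = -1/6.
So LHS = -1/6.
∫_0^1 v(x) φ(x) dx = ∫_0^1 (-x^2 + x) dx. Term by term:
  ∫_0^1 -x^2 dx = -1/3;  ∫_0^1 x dx = 1/2.
Sum: -1/3 + 1/2 = 1/6.
So RHS = -∫_0^1 v(x) φ(x) dx = -1/6.
LHS = RHS, so the identity holds for this test φ.
Moreover u is smooth here and v(x) = u'(x) = 1 pointwise, so the identity holds for every test function. Hence v is the weak derivative of u.


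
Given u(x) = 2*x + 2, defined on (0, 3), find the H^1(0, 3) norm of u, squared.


||u||_{H^1}^2 = 96

The H^1 norm (squared) on an interval (0, L) is
  ||u||_{H^1}^2 = ∫_0^L u(x)^2 dx + ∫_0^L u'(x)^2 dx.
Compute u'(x) = 2.
Then u(x)^2 = 4*x**2 + 8*x + 4 and u'(x)^2 = 4.
Integrate each monomial from 0 to 3 using ∫_0^3 c·x^n dx = c·3^(n+1)/(n+1):
  ∫_0^3 u(x)^2 dx = ∫_0^3 (4*x^2 + 8*x + 4) dx. Term by term:
    ∫_0^3 4*x^2 dx = 36;  ∫_0^3 8*x dx = 36;  ∫_0^3 4 dx = 12.
  Sum: 36 + 36 + 12 = 84.
  ∫_0^3 u'(x)^2 dx = ∫_0^3 (4) dx. Term by term:
    ∫_0^3 4 dx = 12.
Adding: ||u||_{H^1}^2 = 84 + 12 = 96.


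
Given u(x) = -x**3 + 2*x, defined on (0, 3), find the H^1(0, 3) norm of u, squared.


||u||_{H^1}^2 = 3468/7

The H^1 norm (squared) on an interval (0, L) is
  ||u||_{H^1}^2 = ∫_0^L u(x)^2 dx + ∫_0^L u'(x)^2 dx.
Compute u'(x) = 2 - 3*x**2.
Then u(x)^2 = x**6 - 4*x**4 + 4*x**2 and u'(x)^2 = 9*x**4 - 12*x**2 + 4.
Integrate each monomial from 0 to 3 using ∫_0^3 c·x^n dx = c·3^(n+1)/(n+1):
  ∫_0^3 u(x)^2 dx = ∫_0^3 (x^6 - 4*x^4 + 4*x^2) dx. Term by term:
    ∫_0^3 x^6 dx = 2187/7;  ∫_0^3 -4*x^4 dx = -972/5;  ∫_0^3 4*x^2 dx = 36.
  Sum: 2187/7 − 972/5 + 36 = 5391/35.
  ∫_0^3 u'(x)^2 dx = ∫_0^3 (9*x^4 - 12*x^2 + 4) dx. Term by term:
    ∫_0^3 9*x^4 dx = 2187/5;  ∫_0^3 -12*x^2 dx = -108;  ∫_0^3 4 dx = 12.
  Sum: 2187/5 − 108 + 12 = 1707/5.
Adding: ||u||_{H^1}^2 = 5391/35 + 1707/5 = 3468/7.


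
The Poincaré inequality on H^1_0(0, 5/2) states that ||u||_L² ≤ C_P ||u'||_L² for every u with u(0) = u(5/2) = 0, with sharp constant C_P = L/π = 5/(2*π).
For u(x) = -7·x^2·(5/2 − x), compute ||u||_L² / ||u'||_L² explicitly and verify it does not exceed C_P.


||u||_L² / ||u'||_L² = 5*sqrt(14)/28 < C_P = 5/(2*π).

u(x) = -7·x^2·(5/2 − x), so u'(x) = 7*x*(3*x - 5).
u(x) = -7·x^2·(5/2 − x) vanishes at x = 0 and x = 5/2, so u ∈ H^1_0(0, 5/2). Differentiate via the product rule and integrate the resulting polynomials term by term.
  ∫_0^5/2 u² dx = ∫_0^5/2 (49*x^6 - 245*x^5 + 1225*x^4/4) dx. Term by term:
    ∫_0^5/2 49*x^6 dx = 546875/128;  ∫_0^5/2 -245*x^5 dx = -3828125/384;  ∫_0^5/2 1225*x^4/4 dx = 765625/128.
  Sum: 546875/128 − 3828125/384 + 765625/128 = 109375/384.
  ∫_0^5/2 (u')² dx = ∫_0^5/2 (441*x^4 - 1470*x^3 + 1225*x^2) dx. Term by term:
    ∫_0^5/2 441*x^4 dx = 275625/32;  ∫_0^5/2 -1470*x^3 dx = -459375/32;  ∫_0^5/2 1225*x^2 dx = 153125/24.
  Sum: 275625/32 − 459375/32 + 153125/24 = 30625/48.
∫_0^5/2 u² dx = 109375/384, so ||u||_L² = 125*sqrt(42)/48.
∫_0^5/2 (u')² dx = 30625/48, so ||u'||_L² = 175*sqrt(3)/12.
Ratio ||u||_L² / ||u'||_L² = 5*sqrt(14)/28.
Sharp Poincaré constant on H^1_0(0, 5/2) is C_P = L/π = 5/(2*π), achieved by sin(2*π/5·x).
A polynomial bump cannot attain the sharp Poincaré constant (only the first sine eigenfunction does), so the ratio is strictly less than C_P, consistent with ||u||_L² ≤ C_P ||u'||_L².


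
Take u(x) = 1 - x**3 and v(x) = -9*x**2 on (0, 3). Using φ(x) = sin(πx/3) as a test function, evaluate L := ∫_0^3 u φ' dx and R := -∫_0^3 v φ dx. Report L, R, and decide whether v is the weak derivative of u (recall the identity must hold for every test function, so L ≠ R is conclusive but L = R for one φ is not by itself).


LHS = -324/π^3 + 81/π, RHS = -972/π^3 + 243/π. No, v is not the weak derivative of u.

u(x) = 1 - x**3, classical derivative u'(x) = -3*x**2.
φ(x) = sin(πx/3), so φ'(x) = π*cos(π*x/3)/3.
Note φ(0) = φ(3) = 0, so the boundary term u·φ vanishes.
LHS = ∫_0^3 u(x) φ'(x) dx = ∫_0^3 (-π*x^3*cos(π*x/3)/3 + π*cos(π*x/3)/3) dx. Term by term:
  ∫_0^3 π*cos(π*x/3)/3 dx = 0;  ∫_0^3 -π*x^3*cos(π*x/3)/3 dx = -324/π^3 + 81/π.
Sum: 0 + -324/π^3 + 81/π = -324/π^3 + 81/π.
So LHS = -324/π^3 + 81/π.
∫_0^3 v(x) φ(x) dx = ∫_0^3 (-9*x^2*sin(π*x/3)) dx. Term by term:
  ∫_0^3 -9*x^2*sin(π*x/3) dx = -243/π + 972/π^3.
So RHS = -∫_0^3 v(x) φ(x) dx = -972/π^3 + 243/π.
LHS − RHS = -162/π + 648/π^3 ≠ 0, so the identity fails.
(For a valid weak derivative the identity must hold for EVERY test function, in particular this one. The failure shows v is NOT the weak derivative of u.)
Correct weak derivative would be u'(x) = -3*x**2.


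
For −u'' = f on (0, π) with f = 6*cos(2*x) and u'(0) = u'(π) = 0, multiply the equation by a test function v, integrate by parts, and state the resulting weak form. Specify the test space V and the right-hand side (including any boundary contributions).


V = H^1(0, π) (no boundary constraint on v; u is determined up to an additive constant); weak form: ∫_0^π u'v' dx = ∫_0^π (6*cos(2*x)) v dx for all v ∈ V.

Multiply both sides by a test function v and integrate from 0 to π:
  ∫_0^π −u''(x) v(x) dx = ∫_0^π f(x) v(x) dx.
Integrate the LHS by parts once:
  ∫_0^π −u'' v dx = −[u'(x) v(x)]_0^π + ∫_0^π u'(x) v'(x) dx.
Thus ∫_0^π u'(x) v'(x) dx = ∫_0^π f(x) v(x) dx + [u'(x) v(x)]_0^π.
Choose V so that boundary terms are either known or forced to vanish.
u has homogeneous Neumann: u'(0) = u'(π) = 0. So [u' v]_0^π = 0·v(π) − 0·v(0) = 0 for any v; take V = H^1(0, π).
Weak formulation: find u (satisfying any essential BC) such that ∫_0^π u'(x) v'(x) dx = ∫_0^π f v dx for all v ∈ V (homogeneous Neumann, so boundary terms vanish).
Substituting f(x) = 6*cos(2*x), the right-hand side is ∫_0^π (6*cos(2*x)) v dx.
Compatibility check (pure Neumann): taking v ≡ 1 ∈ V gives 0 = ∫_0^π f dx + (0) − (0), i.e. ∫_0^π f dx must equal u'(0) − u'(π) = 0. Indeed ∫_0^π (6*cos(2*x)) dx = 0, so the data are compatible. The solution is then unique only up to an additive constant (fix it e.g. by requiring ∫_0^π u dx = 0).


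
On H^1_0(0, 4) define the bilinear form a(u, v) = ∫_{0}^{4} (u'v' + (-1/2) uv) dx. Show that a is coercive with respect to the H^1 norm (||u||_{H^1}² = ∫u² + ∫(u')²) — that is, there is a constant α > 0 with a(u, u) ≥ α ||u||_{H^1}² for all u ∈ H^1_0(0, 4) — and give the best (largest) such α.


α = (-8 + π^2)/(π^2 + 16)

Coercivity of a(·,·) on H^1_0(0, 4) means a(u, u) ≥ α ||u||_{H^1}² for every u ∈ H^1_0.
The interval has length L = 4, and Poincaré/coercivity depend only on L. Here a(u, u) = ∫(u')² + (-1/2)·∫u².
Here c = -1/2 < 0 with |c| < (π/L)² = π^2/16, so coercivity still holds. The condition a(u,u) ≥ α||u||_{H^1}² reads (1−α)∫(u')² ≥ (α−c)∫u². Any admissible α is ≤ 1 (rapidly oscillating u have ∫u²/∫(u')² → 0), and α = 1 would force 0 ≥ (1−c)∫u², impossible since c < 1; so 1−α > 0. By the sharp Poincaré inequality on H^1_0 of an interval of length L, ∫(u')² ≥ (π/L)²∫u² with equality for the first sine mode sin(π(x−x₀)/L) (x₀ the left endpoint), so the inequality holds for all u iff (1−α)(π/L)² ≥ α − c, i.e. α ≤ ((π/L)² + c)/((π/L)² + 1) = (1 + c(L/π)²)/(1 + (L/π)²). (Direct route, valid since c ≤ 0: Poincaré gives c∫u² ≥ c(L/π)²∫(u')², so a(u,u) ≥ (1 + c(L/π)²)∫(u')², while ||u||_{H^1}² ≤ (1 + (L/π)²)∫(u')²; dividing yields the same α.) With (π/L)² = π^2/16 and c = -1/2, the largest admissible constant is α = ((π/L)² + c)/((π/L)² + 1).
Simplifying, α = (-8 + π^2)/(π^2 + 16).


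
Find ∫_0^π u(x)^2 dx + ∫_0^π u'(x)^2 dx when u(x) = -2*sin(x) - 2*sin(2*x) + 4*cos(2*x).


||u||_{H^1(0,π)}^2 = 160/3 + 54*π

u'(x) = -8*sin(2*x) - 2*cos(x) - 4*cos(2*x).
Expand u² and (u')² and integrate term by term on (0, π), using: for integers n ≥ 1, ∫_0^π sin²(nx) dx = ∫_0^π cos²(nx) dx = π/2; for n ≠ n', ∫_0^π sin(nx)sin(n'x) dx = ∫_0^π cos(nx)cos(n'x) dx = 0; and by product-to-sum, ∫_0^π sin(nx)cos(n'x) dx = ½∫_0^π [sin((n+n')x) + sin((n−n')x)] dx, which is 0 when n+n' is even and 2n/(n²−n'²) when n+n' is odd (it need not vanish on (0, π)).
  u² squared terms: (-2)²·∫sin(x)² dx = 4·π/2 = 2*π;  (-2)²·∫sin(2x)² dx = 4·π/2 = 2*π;  (4)²·∫cos(2x)² dx = 16·π/2 = 8*π.
  u² cross terms: 2·(-2)·(-2)·∫sin(x)·sin(2x) dx = 8·(0) = 0;  2·(-2)·(4)·∫sin(x)·cos(2x) dx = -16·(-2/3) = 32/3;  2·(-2)·(4)·∫sin(2x)·cos(2x) dx = -16·(0) = 0.
  So ∫_0^π u² dx = 2*π + 2*π + 8*π + 0 + 32/3 + 0 = 32/3 + 12*π.
  (u')² squared terms: (-8)²·∫sin(2x)² dx = 64·π/2 = 32*π;  (-4)²·∫cos(2x)² dx = 16·π/2 = 8*π;  (-2)²·∫cos(x)² dx = 4·π/2 = 2*π.
  (u')² cross terms: 2·(-8)·(-4)·∫sin(2x)·cos(2x) dx = 64·(0) = 0;  2·(-8)·(-2)·∫sin(2x)·cos(x) dx = 32·(4/3) = 128/3;  2·(-4)·(-2)·∫cos(2x)·cos(x) dx = 16·(0) = 0.
  So ∫_0^π (u')² dx = 32*π + 8*π + 2*π + 0 + 128/3 + 0 = 128/3 + 42*π.
||u||_{H^1}^2 = (32/3 + 12*π) + (128/3 + 42*π) = 160/3 + 54*π.
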